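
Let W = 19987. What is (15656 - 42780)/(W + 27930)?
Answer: -27124/47917 ≈ -0.56606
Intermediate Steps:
(15656 - 42780)/(W + 27930) = (15656 - 42780)/(19987 + 27930) = -27124/47917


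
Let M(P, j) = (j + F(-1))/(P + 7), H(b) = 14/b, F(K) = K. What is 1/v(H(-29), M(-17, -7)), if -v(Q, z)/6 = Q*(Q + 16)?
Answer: 841/37800 ≈ 0.022249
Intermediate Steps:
M(P, j) = (-1 + j)/(7 + P) (M(P, j) = (j - 1)/(P + 7) = (-1 + j)/(7 + P))
v(Q, z) = -6*Q*(16 + Q) (v(Q, z) = -6*Q*(Q + 16) = -6*Q*(16 + Q))
1/v(H(-29), M(-17, -7)) = 1/(-6*14/(-29)*(16 + 14/(-29))) = 1/(-6*14*(-1/29)*(16 + 14*(-1/29))) = 1/(-6*(-14/29)*(16 - 14/29)) = 1/(-6*(-14/29)*450/29) = 1/(37800/841) = 841/37800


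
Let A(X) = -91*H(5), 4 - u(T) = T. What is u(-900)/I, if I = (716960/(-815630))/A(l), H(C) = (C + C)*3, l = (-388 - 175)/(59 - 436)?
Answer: 12580684935/4481 ≈ 2.8076e+6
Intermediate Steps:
u(T) = 4 - T
l = 563/377 (l = -563/(-377) = -563*(-1/377) = 563/377 ≈ 1.4934)
H(C) = 6*C (H(C) = (2*C)*3 = 6*C)
A(X) = -2730 (A(X) = -546*5 = -91*30 = -2730)
I = 35848/111333495 (I = (716960/(-815630))/(-2730) = (716960*(-1/815630))*(-1/2730) = -71696/81563*(-1/2730) = 35848/111333495 ≈ 0.00032199)
u(-900)/I = (4 - 1*(-900))/(35848/111333495) = (4 + 900)*(111333495/35848) = 904*(111333495/35848) = 12580684935/4481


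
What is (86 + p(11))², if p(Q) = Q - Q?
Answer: 7396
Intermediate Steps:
p(Q) = 0
(86 + p(11))² = (86 + 0)² = 86² = 7396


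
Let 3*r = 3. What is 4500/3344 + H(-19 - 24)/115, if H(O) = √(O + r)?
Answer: 1125/836 + I*√42/115 ≈ 1.3457 + 0.056354*I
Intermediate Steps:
r = 1 (r = (⅓)*3 = 1)
H(O) = √(1 + O) (H(O) = √(O + 1) = √(1 + O))
4500/3344 + H(-19 - 24)/115 = 4500/3344 + √(1 + (-19 - 24))/115 = 4500*(1/3344) + √(1 - 43)*(1/115) = 1125/836 + √(-42)*(1/115) = 1125/836 + (I*√42)*(1/115) = 1125/836 + I*√42/115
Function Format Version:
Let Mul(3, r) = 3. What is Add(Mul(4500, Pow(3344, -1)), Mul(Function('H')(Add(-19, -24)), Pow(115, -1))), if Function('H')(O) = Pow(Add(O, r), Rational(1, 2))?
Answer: Add(Rational(1125, 836), Mul(Rational(1, 115), I, Pow(42, Rational(1, 2)))) ≈ Add(1.3457, Mul(0.056354, I))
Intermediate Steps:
r = 1 (r = Mul(Rational(1, 3), 3) = 1)
Function('H')(O) = Pow(Add(1, O), Rational(1, 2)) (Function('H')(O) = Pow(Add(O, 1), Rational(1, 2)) = Pow(Add(1, O), Rational(1, 2)))
Add(Mul(4500, Pow(3344, -1)), Mul(Function('H')(Add(-19, -24)), Pow(115, -1))) = Add(Mul(4500, Pow(3344, -1)), Mul(Pow(Add(1, Add(-19, -24)), Rational(1, 2)), Pow(115, -1))) = Add(Mul(4500, Rational(1, 3344)), Mul(Pow(Add(1, -43), Rational(1, 2)), Rational(1, 115))) = Add(Rational(1125, 836), Mul(Pow(-42, Rational(1, 2)), Rational(1, 115))) = Add(Rational(1125, 836), Mul(Mul(I, Pow(42, Rational(1, 2))), Rational(1, 115))) = Add(Rational(1125, 836), Mul(Rational(1, 115), I, Pow(42, Rational(1, 2))))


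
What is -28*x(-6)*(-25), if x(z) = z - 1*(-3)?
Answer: -2100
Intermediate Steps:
x(z) = 3 + z (x(z) = z + 3 = 3 + z)
-28*x(-6)*(-25) = -28*(3 - 6)*(-25) = -28*(-3)*(-25) = 84*(-25) = -2100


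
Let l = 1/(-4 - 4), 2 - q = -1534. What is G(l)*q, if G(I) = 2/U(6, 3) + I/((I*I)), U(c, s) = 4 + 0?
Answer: -11520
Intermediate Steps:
q = 1536 (q = 2 - 1*(-1534) = 2 + 1534 = 1536)
U(c, s) = 4
l = -1/8 (l = 1/(-8) = -1/8 ≈ -0.12500)
G(I) = 1/2 + 1/I (G(I) = 2/4 + I/((I*I)) = 2*(1/4) + I/(I**2) = 1/2 + I/I**2 = 1/2 + 1/I)
G(l)*q = ((2 - 1/8)/(2*(-1/8)))*1536 = ((1/2)*(-8)*(15/8))*1536 = -15/2*1536 = -11520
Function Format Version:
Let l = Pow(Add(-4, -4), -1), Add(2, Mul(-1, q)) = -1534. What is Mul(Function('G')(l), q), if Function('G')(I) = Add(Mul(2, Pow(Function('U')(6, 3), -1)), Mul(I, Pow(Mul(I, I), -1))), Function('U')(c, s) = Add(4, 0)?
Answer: -11520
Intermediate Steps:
q = 1536 (q = Add(2, Mul(-1, -1534)) = Add(2, 1534) = 1536)
Function('U')(c, s) = 4
l = Rational(-1, 8) (l = Pow(-8, -1) = Rational(-1, 8) ≈ -0.12500)
Function('G')(I) = Add(Rational(1, 2), Pow(I, -1)) (Function('G')(I) = Add(Mul(2, Pow(4, -1)), Mul(I, Pow(Mul(I, I), -1))) = Add(Mul(2, Rational(1, 4)), Mul(I, Pow(Pow(I, 2), -1))) = Add(Rational(1, 2), Mul(I, Pow(I, -2))) = Add(Rational(1, 2), Pow(I, -1)))
Mul(Function('G')(l), q) = Mul(Mul(Rational(1, 2), Pow(Rational(-1, 8), -1), Add(2, Rational(-1, 8))), 1536) = Mul(Mul(Rational(1, 2), -8, Rational(15, 8)), 1536) = Mul(Rational(-15, 2), 1536) = -11520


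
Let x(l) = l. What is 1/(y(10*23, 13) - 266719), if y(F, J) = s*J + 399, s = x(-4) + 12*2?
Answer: -1/266060 ≈ -3.7585e-6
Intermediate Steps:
s = 20 (s = -4 + 12*2 = -4 + 24 = 20)
y(F, J) = 399 + 20*J (y(F, J) = 20*J + 399 = 399 + 20*J)
1/(y(10*23, 13) - 266719) = 1/((399 + 20*13) - 266719) = 1/((399 + 260) - 266719) = 1/(659 - 266719) = 1/(-266060) = -1/266060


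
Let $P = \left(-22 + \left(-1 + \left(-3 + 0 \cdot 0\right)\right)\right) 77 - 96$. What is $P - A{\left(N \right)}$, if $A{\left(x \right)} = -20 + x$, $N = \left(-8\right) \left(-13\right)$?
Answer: $-2182$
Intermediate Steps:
$N = 104$
$P = -2098$ ($P = \left(-22 + \left(-1 + \left(-3 + 0\right)\right)\right) 77 - 96 = \left(-22 - 4\right) 77 - 96 = \left(-26\right) 77 - 96 = -2002 - 96 = -2098$)
$P - A{\left(N \right)} = -2098 - \left(-20 + 104\right) = -2098 - 84 = -2182$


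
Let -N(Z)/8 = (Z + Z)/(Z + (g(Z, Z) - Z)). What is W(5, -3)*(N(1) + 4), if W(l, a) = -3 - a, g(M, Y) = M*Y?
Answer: 0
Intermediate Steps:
N(Z) = -16/Z (N(Z) = -8*(Z + Z)/(Z + (Z*Z - Z)) = -8*2*Z/(Z + (Z² - Z)) = -8*2*Z/(Z²) = -8*2*Z/Z² = -16/Z)
W(5, -3)*(N(1) + 4) = (-3 - 1*(-3))*(-16/1 + 4) = (-3 + 3)*(-16*1 + 4) = 0*(-16 + 4) = 0*(-12) = 0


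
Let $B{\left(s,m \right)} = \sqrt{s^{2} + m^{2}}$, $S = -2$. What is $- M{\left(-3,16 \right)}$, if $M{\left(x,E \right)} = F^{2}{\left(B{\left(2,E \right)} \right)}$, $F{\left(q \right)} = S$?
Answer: $-4$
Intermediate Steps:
$B{\left(s,m \right)} = \sqrt{m^{2} + s^{2}}$
$F{\left(q \right)} = -2$
$M{\left(x,E \right)} = 4$ ($M{\left(x,E \right)} = \left(-2\right)^{2} = 4$)
$- M{\left(-3,16 \right)} = \left(-1\right) 4 = -4$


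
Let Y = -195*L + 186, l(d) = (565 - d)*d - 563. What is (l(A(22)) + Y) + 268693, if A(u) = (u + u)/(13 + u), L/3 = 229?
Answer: 165448139/1225 ≈ 1.3506e+5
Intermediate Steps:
L = 687 (L = 3*229 = 687)
A(u) = 2*u/(13 + u) (A(u) = (2*u)/(13 + u) = 2*u/(13 + u))
l(d) = -563 + d*(565 - d) (l(d) = d*(565 - d) - 563 = -563 + d*(565 - d))
Y = -133779 (Y = -195*687 + 186 = -133965 + 186 = -133779)
(l(A(22)) + Y) + 268693 = ((-563 - (2*22/(13 + 22))² + 565*(2*22/(13 + 22))) - 133779) + 268693 = ((-563 - (2*22/35)² + 565*(2*22/35)) - 133779) + 268693 = ((-563 - (2*22*(1/35))² + 565*(2*22*(1/35))) - 133779) + 268693 = ((-563 - (44/35)² + 565*(44/35)) - 133779) + 268693 = ((-563 - 1*1936/1225 + 4972/7) - 133779) + 268693 = ((-563 - 1936/1225 + 4972/7) - 133779) + 268693 = (178489/1225 - 133779) + 268693 = -163700786/1225 + 268693 = 165448139/1225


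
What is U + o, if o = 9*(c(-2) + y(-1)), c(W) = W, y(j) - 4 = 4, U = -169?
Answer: -115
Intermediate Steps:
y(j) = 8 (y(j) = 4 + 4 = 8)
o = 54 (o = 9*(-2 + 8) = 9*6 = 54)
U + o = -169 + 54 = -115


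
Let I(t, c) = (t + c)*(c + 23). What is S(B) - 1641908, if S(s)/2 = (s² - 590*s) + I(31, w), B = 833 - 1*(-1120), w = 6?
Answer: 3684116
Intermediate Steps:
B = 1953 (B = 833 + 1120 = 1953)
I(t, c) = (23 + c)*(c + t) (I(t, c) = (c + t)*(23 + c) = (23 + c)*(c + t))
S(s) = 2146 - 1180*s + 2*s² (S(s) = 2*((s² - 590*s) + (6² + 23*6 + 23*31 + 6*31)) = 2*((s² - 590*s) + (36 + 138 + 713 + 186)) = 2*((s² - 590*s) + 1073) = 2*(1073 + s² - 590*s) = 2146 - 1180*s + 2*s²)
S(B) - 1641908 = (2146 - 1180*1953 + 2*1953²) - 1641908 = (2146 - 2304540 + 2*3814209) - 1641908 = (2146 - 2304540 + 7628418) - 1641908 = 5326024 - 1641908 = 3684116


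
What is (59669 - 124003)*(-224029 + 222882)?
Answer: 73791098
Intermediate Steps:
(59669 - 124003)*(-224029 + 222882) = -64334*(-1147) = 73791098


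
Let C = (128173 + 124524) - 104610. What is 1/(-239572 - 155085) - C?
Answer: -58443571160/394657 ≈ -1.4809e+5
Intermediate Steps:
C = 148087 (C = 252697 - 104610 = 148087)
1/(-239572 - 155085) - C = 1/(-239572 - 155085) - 1*148087 = 1/(-394657) - 148087 = -1/394657 - 148087 = -58443571160/394657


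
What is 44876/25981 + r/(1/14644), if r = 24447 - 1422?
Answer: 8760224260976/25981 ≈ 3.3718e+8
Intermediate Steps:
r = 23025
44876/25981 + r/(1/14644) = 44876/25981 + 23025/(1/14644) = 44876*(1/25981) + 23025/(1/14644) = 44876/25981 + 23025*14644 = 44876/25981 + 337178100 = 8760224260976/25981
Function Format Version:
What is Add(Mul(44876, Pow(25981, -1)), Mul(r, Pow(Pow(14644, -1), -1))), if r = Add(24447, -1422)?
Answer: Rational(8760224260976, 25981) ≈ 3.3718e+8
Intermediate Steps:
r = 23025
Add(Mul(44876, Pow(25981, -1)), Mul(r, Pow(Pow(14644, -1), -1))) = Add(Mul(44876, Pow(25981, -1)), Mul(23025, Pow(Pow(14644, -1), -1))) = Add(Mul(44876, Rational(1, 25981)), Mul(23025, Pow(Rational(1, 14644), -1))) = Add(Rational(44876, 25981), Mul(23025, 14644)) = Add(Rational(44876, 25981), 337178100) = Rational(8760224260976, 25981)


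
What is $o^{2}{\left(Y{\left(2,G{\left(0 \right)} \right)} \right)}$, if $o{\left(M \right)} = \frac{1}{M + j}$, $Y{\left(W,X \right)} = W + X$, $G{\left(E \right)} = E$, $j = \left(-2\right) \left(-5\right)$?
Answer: $\frac{1}{144} \approx 0.0069444$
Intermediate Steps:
$j = 10$
$o{\left(M \right)} = \frac{1}{10 + M}$ ($o{\left(M \right)} = \frac{1}{M + 10} = \frac{1}{10 + M}$)
$o^{2}{\left(Y{\left(2,G{\left(0 \right)} \right)} \right)} = \left(\frac{1}{10 + \left(2 + 0\right)}\right)^{2} = \left(\frac{1}{10 + 2}\right)^{2} = \left(\frac{1}{12}\right)^{2} = \frac{1}{144}$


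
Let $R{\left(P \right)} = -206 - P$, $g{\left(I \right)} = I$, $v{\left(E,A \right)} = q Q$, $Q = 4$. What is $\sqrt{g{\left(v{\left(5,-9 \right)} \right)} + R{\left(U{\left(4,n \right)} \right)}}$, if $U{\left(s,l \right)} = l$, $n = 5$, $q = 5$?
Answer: $i \sqrt{191} \approx 13.82 i$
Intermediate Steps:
$v{\left(E,A \right)} = 20$ ($v{\left(E,A \right)} = 5 \cdot 4 = 20$)
$\sqrt{g{\left(v{\left(5,-9 \right)} \right)} + R{\left(U{\left(4,n \right)} \right)}} = \sqrt{20 - 211} = \sqrt{-191} = i \sqrt{191}$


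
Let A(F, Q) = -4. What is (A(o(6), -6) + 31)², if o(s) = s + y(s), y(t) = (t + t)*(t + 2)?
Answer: 729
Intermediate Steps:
y(t) = 2*t*(2 + t) (y(t) = (2*t)*(2 + t) = 2*t*(2 + t))
o(s) = s + 2*s*(2 + s)
(A(o(6), -6) + 31)² = (-4 + 31)² = 27² = 729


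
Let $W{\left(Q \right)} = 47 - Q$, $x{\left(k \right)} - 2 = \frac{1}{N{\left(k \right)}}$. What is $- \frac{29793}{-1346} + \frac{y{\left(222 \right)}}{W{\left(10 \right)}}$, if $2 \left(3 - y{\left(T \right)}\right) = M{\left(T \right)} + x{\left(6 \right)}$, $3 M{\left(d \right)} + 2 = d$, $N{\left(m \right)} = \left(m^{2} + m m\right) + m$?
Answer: $\frac{27447447}{1294852} \approx 21.197$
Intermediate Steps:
$N{\left(m \right)} = m + 2 m^{2}$ ($N{\left(m \right)} = \left(m^{2} + m^{2}\right) + m = 2 m^{2} + m = m + 2 m^{2}$)
$M{\left(d \right)} = - \frac{2}{3} + \frac{d}{3}$
$x{\left(k \right)} = 2 + \frac{1}{k \left(1 + 2 k\right)}$
$y{\left(T \right)} = \frac{121}{52} - \frac{T}{6}$ ($y{\left(T \right)} = 3 - \frac{\left(- \frac{2}{3} + \frac{T}{3}\right) + \left(2 + \frac{1}{6 \left(1 + 2 \cdot 6\right)}\right)}{2} = 3 - \frac{\left(- \frac{2}{3} + \frac{T}{3}\right) + \left(2 + \frac{1}{6 \left(1 + 12\right)}\right)}{2} = 3 - \frac{\left(- \frac{2}{3} + \frac{T}{3}\right) + \left(2 + \frac{1}{6 \cdot 13}\right)}{2} = 3 - \frac{\left(- \frac{2}{3} + \frac{T}{3}\right) + \left(2 + \frac{1}{6} \cdot \frac{1}{13}\right)}{2} = 3 - \frac{\left(- \frac{2}{3} + \frac{T}{3}\right) + \left(2 + \frac{1}{78}\right)}{2} = 3 - \frac{\left(- \frac{2}{3} + \frac{T}{3}\right) + \frac{157}{78}}{2} = 3 - \frac{\frac{35}{26} + \frac{T}{3}}{2} = 3 - \left(\frac{35}{52} + \frac{T}{6}\right) = \frac{121}{52} - \frac{T}{6}$)
$- \frac{29793}{-1346} + \frac{y{\left(222 \right)}}{W{\left(10 \right)}} = - \frac{29793}{-1346} + \frac{\frac{121}{52} - 37}{47 - 10} = \left(-29793\right) \left(- \frac{1}{1346}\right) + \frac{\frac{121}{52} - 37}{47 - 10} = \frac{29793}{1346} - \frac{1803}{52 \cdot 37} = \frac{29793}{1346} - \frac{1803}{1924} = \frac{27447447}{1294852}$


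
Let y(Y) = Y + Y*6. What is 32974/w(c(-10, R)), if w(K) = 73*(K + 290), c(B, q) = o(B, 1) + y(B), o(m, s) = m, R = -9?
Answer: 16487/7665 ≈ 2.1509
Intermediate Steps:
y(Y) = 7*Y (y(Y) = Y + 6*Y = 7*Y)
c(B, q) = 8*B (c(B, q) = B + 7*B = 8*B)
w(K) = 21170 + 73*K (w(K) = 73*(290 + K) = 21170 + 73*K)
32974/w(c(-10, R)) = 32974/(21170 + 73*(8*(-10))) = 32974/(21170 + 73*(-80)) = 32974/(21170 - 5840) = 32974/15330 = 32974*(1/15330) = 16487/7665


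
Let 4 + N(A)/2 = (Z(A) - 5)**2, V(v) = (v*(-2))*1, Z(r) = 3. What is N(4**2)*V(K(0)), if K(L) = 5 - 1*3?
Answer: 0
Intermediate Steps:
K(L) = 2 (K(L) = 5 - 3 = 2)
V(v) = -2*v (V(v) = -2*v*1 = -2*v)
N(A) = 0 (N(A) = -8 + 2*(3 - 5)**2 = -8 + 2*(-2)**2 = -8 + 2*4 = -8 + 8 = 0)
N(4**2)*V(K(0)) = 0*(-2*2) = 0*(-4) = 0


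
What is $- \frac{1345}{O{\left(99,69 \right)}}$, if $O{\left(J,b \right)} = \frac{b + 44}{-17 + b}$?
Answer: $- \frac{69940}{113} \approx -618.94$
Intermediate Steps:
$O{\left(J,b \right)} = \frac{44 + b}{-17 + b}$
$- \frac{1345}{O{\left(99,69 \right)}} = - \frac{1345}{\frac{1}{-17 + 69} \left(44 + 69\right)} = - \frac{1345}{\frac{1}{52} \cdot 113} = - \frac{1345}{\frac{113}{52}} = \left(-1345\right) \frac{52}{113} = - \frac{69940}{113}$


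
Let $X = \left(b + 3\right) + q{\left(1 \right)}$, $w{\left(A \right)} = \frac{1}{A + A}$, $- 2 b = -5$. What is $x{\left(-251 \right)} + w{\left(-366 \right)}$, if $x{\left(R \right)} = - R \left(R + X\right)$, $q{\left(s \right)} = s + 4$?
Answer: $- \frac{44187547}{732} \approx -60366.0$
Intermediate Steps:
$q{\left(s \right)} = 4 + s$
$b = \frac{5}{2}$ ($b = \left(- \frac{1}{2}\right) \left(-5\right) = \frac{5}{2} \approx 2.5$)
$w{\left(A \right)} = \frac{1}{2 A}$
$X = \frac{21}{2}$ ($X = \left(\frac{5}{2} + 3\right) + \left(4 + 1\right) = \frac{11}{2} + 5 = \frac{21}{2} \approx 10.5$)
$x{\left(R \right)} = - R \left(\frac{21}{2} + R\right)$ ($x{\left(R \right)} = - R \left(R + \frac{21}{2}\right) = - R \left(\frac{21}{2} + R\right)$)
$x{\left(-251 \right)} + w{\left(-366 \right)} = \left(- \frac{1}{2}\right) \left(-251\right) \left(21 + 2 \left(-251\right)\right) + \frac{1}{2 \left(-366\right)} = \left(- \frac{1}{2}\right) \left(-251\right) \left(21 - 502\right) + \frac{1}{2} \left(- \frac{1}{366}\right) = \left(- \frac{1}{2}\right) \left(-251\right) \left(-481\right) - \frac{1}{732} = - \frac{120731}{2} - \frac{1}{732} = - \frac{44187547}{732}$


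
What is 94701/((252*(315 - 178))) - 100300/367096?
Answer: 1304233379/528067596 ≈ 2.4698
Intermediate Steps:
94701/((252*(315 - 178))) - 100300/367096 = 94701/((252*137)) - 100300*1/367096 = 94701/34524 - 25075/91774 = 94701*(1/34524) - 25075/91774 = 31567/11508 - 25075/91774 = 1304233379/528067596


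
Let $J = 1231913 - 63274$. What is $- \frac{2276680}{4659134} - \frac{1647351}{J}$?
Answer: $- \frac{5167923046277}{2722422849313} \approx -1.8983$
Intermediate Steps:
$J = 1168639$
$- \frac{2276680}{4659134} - \frac{1647351}{J} = - \frac{2276680}{4659134} - \frac{1647351}{1168639} = \left(-2276680\right) \frac{1}{4659134} - \frac{1647351}{1168639} = - \frac{1138340}{2329567} - \frac{1647351}{1168639} = - \frac{5167923046277}{2722422849313}$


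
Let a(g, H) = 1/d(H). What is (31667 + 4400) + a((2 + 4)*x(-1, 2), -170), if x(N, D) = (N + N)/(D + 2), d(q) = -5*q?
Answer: 30656951/850 ≈ 36067.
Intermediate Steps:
x(N, D) = 2*N/(2 + D) (x(N, D) = (2*N)/(2 + D) = 2*N/(2 + D))
a(g, H) = -1/(5*H) (a(g, H) = 1/(-5*H) = -1/(5*H))
(31667 + 4400) + a((2 + 4)*x(-1, 2), -170) = (31667 + 4400) - 1/5/(-170) = 36067 - 1/5*(-1/170) = 36067 + 1/850 = 30656951/850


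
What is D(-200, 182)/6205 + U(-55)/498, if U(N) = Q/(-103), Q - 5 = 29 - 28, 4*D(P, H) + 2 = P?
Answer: -875859/106093090 ≈ -0.0082556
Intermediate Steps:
D(P, H) = -½ + P/4
Q = 6 (Q = 5 + (29 - 28) = 5 + 1 = 6)
U(N) = -6/103 (U(N) = 6/(-103) = 6*(-1/103) = -6/103)
D(-200, 182)/6205 + U(-55)/498 = (-½ + (¼)*(-200))/6205 - 6/103/498 = (-½ - 50)*(1/6205) - 6/103*1/498 = -101/2*1/6205 - 1/8549 = -101/12410 - 1/8549 = -875859/106093090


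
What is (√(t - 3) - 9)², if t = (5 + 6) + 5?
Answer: (9 - √13)² ≈ 29.100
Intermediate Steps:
t = 16 (t = 11 + 5 = 16)
(√(t - 3) - 9)² = (√(16 - 3) - 9)² = (√13 - 9)² = (-9 + √13)²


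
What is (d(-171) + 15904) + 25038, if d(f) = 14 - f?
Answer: 41127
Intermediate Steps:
(d(-171) + 15904) + 25038 = ((14 - 1*(-171)) + 15904) + 25038 = ((14 + 171) + 15904) + 25038 = (185 + 15904) + 25038 = 16089 + 25038 = 41127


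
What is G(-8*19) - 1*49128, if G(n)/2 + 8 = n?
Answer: -49448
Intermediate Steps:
G(n) = -16 + 2*n
G(-8*19) - 1*49128 = (-16 + 2*(-8*19)) - 1*49128 = (-16 + 2*(-152)) - 49128 = (-16 - 304) - 49128 = -320 - 49128 = -49448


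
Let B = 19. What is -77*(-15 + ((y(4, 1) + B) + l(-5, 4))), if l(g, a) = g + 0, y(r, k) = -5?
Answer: 462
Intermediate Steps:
l(g, a) = g
-77*(-15 + ((y(4, 1) + B) + l(-5, 4))) = -77*(-15 + ((-5 + 19) - 5)) = -77*(-15 + (14 - 5)) = -77*(-15 + 9) = -77*(-6) = 462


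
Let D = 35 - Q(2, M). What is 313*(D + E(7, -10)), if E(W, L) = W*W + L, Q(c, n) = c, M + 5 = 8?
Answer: 22536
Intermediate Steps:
M = 3 (M = -5 + 8 = 3)
E(W, L) = L + W² (E(W, L) = W² + L = L + W²)
D = 33 (D = 35 - 1*2 = 35 - 2 = 33)
313*(D + E(7, -10)) = 313*(33 + (-10 + 7²)) = 313*(33 + (-10 + 49)) = 313*(33 + 39) = 313*72 = 22536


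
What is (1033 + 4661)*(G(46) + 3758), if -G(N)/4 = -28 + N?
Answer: 20988084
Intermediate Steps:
G(N) = 112 - 4*N (G(N) = -4*(-28 + N) = 112 - 4*N)
(1033 + 4661)*(G(46) + 3758) = (1033 + 4661)*((112 - 4*46) + 3758) = 5694*((112 - 184) + 3758) = 5694*(-72 + 3758) = 5694*3686 = 20988084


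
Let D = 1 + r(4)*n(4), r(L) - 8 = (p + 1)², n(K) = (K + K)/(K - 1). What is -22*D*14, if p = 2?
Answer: -42812/3 ≈ -14271.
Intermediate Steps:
n(K) = 2*K/(-1 + K) (n(K) = (2*K)/(-1 + K) = 2*K/(-1 + K))
r(L) = 17 (r(L) = 8 + (2 + 1)² = 8 + 3² = 8 + 9 = 17)
D = 139/3 (D = 1 + 17*(2*4/(-1 + 4)) = 1 + 17*(2*4/3) = 1 + 17*(2*4*(⅓)) = 1 + 17*(8/3) = 1 + 136/3 = 139/3 ≈ 46.333)
-22*D*14 = -22*139/3*14 = -3058/3*14 = -42812/3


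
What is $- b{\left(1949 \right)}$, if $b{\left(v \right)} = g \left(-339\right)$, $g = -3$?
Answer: $-1017$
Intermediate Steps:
$b{\left(v \right)} = 1017$ ($b{\left(v \right)} = \left(-3\right) \left(-339\right) = 1017$)
$- b{\left(1949 \right)} = \left(-1\right) 1017 = -1017$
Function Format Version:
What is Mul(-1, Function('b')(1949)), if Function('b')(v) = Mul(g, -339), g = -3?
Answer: -1017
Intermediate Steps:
Function('b')(v) = 1017 (Function('b')(v) = Mul(-3, -339) = 1017)
Mul(-1, Function('b')(1949)) = Mul(-1, 1017) = -1017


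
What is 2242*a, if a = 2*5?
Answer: 22420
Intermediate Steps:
a = 10
2242*a = 2242*10 = 22420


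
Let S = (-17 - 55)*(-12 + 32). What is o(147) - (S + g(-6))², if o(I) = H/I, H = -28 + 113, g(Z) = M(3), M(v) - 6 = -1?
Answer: -302705990/147 ≈ -2.0592e+6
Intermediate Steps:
M(v) = 5 (M(v) = 6 - 1 = 5)
g(Z) = 5
S = -1440 (S = -72*20 = -1440)
H = 85
o(I) = 85/I
o(147) - (S + g(-6))² = 85/147 - (-1440 + 5)² = 85*(1/147) - 1*(-1435)² = 85/147 - 1*2059225 = 85/147 - 2059225 = -302705990/147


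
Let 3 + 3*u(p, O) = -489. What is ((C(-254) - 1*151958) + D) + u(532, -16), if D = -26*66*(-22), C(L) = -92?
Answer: -114462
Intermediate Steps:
u(p, O) = -164 (u(p, O) = -1 + (1/3)*(-489) = -1 - 163 = -164)
D = 37752 (D = -1716*(-22) = 37752)
((C(-254) - 1*151958) + D) + u(532, -16) = ((-92 - 1*151958) + 37752) - 164 = ((-92 - 151958) + 37752) - 164 = (-152050 + 37752) - 164 = -114298 - 164 = -114462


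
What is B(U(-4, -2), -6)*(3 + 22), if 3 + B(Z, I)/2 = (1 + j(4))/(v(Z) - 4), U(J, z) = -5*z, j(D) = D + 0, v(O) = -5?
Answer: -1600/9 ≈ -177.78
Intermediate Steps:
j(D) = D
B(Z, I) = -64/9 (B(Z, I) = -6 + 2*((1 + 4)/(-5 - 4)) = -6 + 2*(5/(-9)) = -6 + 2*(5*(-⅑)) = -6 + 2*(-5/9) = -6 - 10/9 = -64/9)
B(U(-4, -2), -6)*(3 + 22) = -64*(3 + 22)/9 = -64/9*25 = -1600/9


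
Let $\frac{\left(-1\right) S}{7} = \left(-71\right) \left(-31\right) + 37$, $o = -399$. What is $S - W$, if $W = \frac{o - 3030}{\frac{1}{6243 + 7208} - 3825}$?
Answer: $- \frac{806062982763}{51450074} \approx -15667.0$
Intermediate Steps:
$W = \frac{46123479}{51450074}$ ($W = \frac{-399 - 3030}{\frac{1}{6243 + 7208} - 3825} = - \frac{3429}{\frac{1}{13451} - 3825} = - \frac{3429}{- \frac{51450074}{13451}} = \left(-3429\right) \left(- \frac{13451}{51450074}\right) = \frac{46123479}{51450074} \approx 0.89647$)
$S = -15666$ ($S = - 7 \left(\left(-71\right) \left(-31\right) + 37\right) = - 7 \left(2201 + 37\right) = \left(-7\right) 2238 = -15666$)
$S - W = -15666 - \frac{46123479}{51450074} = - \frac{806062982763}{51450074}$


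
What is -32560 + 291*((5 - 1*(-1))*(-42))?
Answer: -105892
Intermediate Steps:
-32560 + 291*((5 - 1*(-1))*(-42)) = -32560 + 291*((5 + 1)*(-42)) = -32560 + 291*(6*(-42)) = -32560 + 291*(-252) = -32560 - 73332 = -105892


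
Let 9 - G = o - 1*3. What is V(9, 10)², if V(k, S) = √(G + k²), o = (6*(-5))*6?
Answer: 273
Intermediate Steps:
o = -180 (o = -30*6 = -180)
G = 192 (G = 9 - (-180 - 1*3) = 9 - (-180 - 3) = 9 - 1*(-183) = 9 + 183 = 192)
V(k, S) = √(192 + k²)
V(9, 10)² = (√(192 + 9²))² = (√(192 + 81))² = (√273)² = 273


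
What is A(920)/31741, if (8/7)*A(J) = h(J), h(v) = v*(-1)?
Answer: -805/31741 ≈ -0.025362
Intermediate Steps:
h(v) = -v
A(J) = -7*J/8 (A(J) = 7*(-J)/8 = -7*J/8)
A(920)/31741 = -7/8*920/31741 = -805*1/31741 = -805/31741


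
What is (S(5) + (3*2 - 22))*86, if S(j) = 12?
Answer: -344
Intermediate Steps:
(S(5) + (3*2 - 22))*86 = (12 + (3*2 - 22))*86 = (12 + (6 - 22))*86 = (12 - 16)*86 = -4*86 = -344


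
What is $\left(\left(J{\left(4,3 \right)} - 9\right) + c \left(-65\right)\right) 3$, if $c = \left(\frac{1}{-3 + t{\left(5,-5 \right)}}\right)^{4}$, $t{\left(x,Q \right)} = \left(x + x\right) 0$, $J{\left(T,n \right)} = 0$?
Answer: $- \frac{794}{27} \approx -29.407$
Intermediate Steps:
$t{\left(x,Q \right)} = 0$ ($t{\left(x,Q \right)} = 2 x 0 = 0$)
$c = \frac{1}{81}$ ($c = \left(\frac{1}{-3 + 0}\right)^{4} = \left(\frac{1}{-3}\right)^{4} = \left(- \frac{1}{3}\right)^{4} = \frac{1}{81} \approx 0.012346$)
$\left(\left(J{\left(4,3 \right)} - 9\right) + c \left(-65\right)\right) 3 = \left(\left(0 - 9\right) + \frac{1}{81} \left(-65\right)\right) 3 = \left(\left(0 - 9\right) - \frac{65}{81}\right) 3 = \left(-9 - \frac{65}{81}\right) 3 = \left(- \frac{794}{81}\right) 3 = - \frac{794}{27}$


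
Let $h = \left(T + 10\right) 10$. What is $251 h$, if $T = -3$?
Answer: $17570$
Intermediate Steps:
$h = 70$ ($h = \left(-3 + 10\right) 10 = 7 \cdot 10 = 70$)
$251 h = 251 \cdot 70 = 17570$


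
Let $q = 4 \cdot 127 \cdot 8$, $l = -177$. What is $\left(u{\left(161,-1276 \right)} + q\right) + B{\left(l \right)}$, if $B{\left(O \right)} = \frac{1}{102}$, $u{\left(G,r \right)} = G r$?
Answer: $- \frac{20539943}{102} \approx -2.0137 \cdot 10^{5}$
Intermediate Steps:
$q = 4064$ ($q = 508 \cdot 8 = 4064$)
$B{\left(O \right)} = \frac{1}{102}$
$\left(u{\left(161,-1276 \right)} + q\right) + B{\left(l \right)} = \left(161 \left(-1276\right) + 4064\right) + \frac{1}{102} = \left(-205436 + 4064\right) + \frac{1}{102} = -201372 + \frac{1}{102} = - \frac{20539943}{102}$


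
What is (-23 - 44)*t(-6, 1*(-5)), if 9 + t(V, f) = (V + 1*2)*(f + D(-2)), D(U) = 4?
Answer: 335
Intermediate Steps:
t(V, f) = -9 + (2 + V)*(4 + f) (t(V, f) = -9 + (V + 1*2)*(f + 4) = -9 + (V + 2)*(4 + f) = -9 + (2 + V)*(4 + f))
(-23 - 44)*t(-6, 1*(-5)) = (-23 - 44)*(-1 + 2*(1*(-5)) + 4*(-6) - 6*(-5)) = -67*(-1 + 2*(-5) - 24 - 6*(-5)) = -67*(-1 - 10 - 24 + 30) = -67*(-5) = 335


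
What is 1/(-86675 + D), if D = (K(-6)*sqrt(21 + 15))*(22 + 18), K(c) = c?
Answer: -1/88115 ≈ -1.1349e-5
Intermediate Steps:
D = -1440 (D = (-6*sqrt(21 + 15))*(22 + 18) = -6*sqrt(36)*40 = -6*6*40 = -36*40 = -1440)
1/(-86675 + D) = 1/(-86675 - 1440) = 1/(-88115) = -1/88115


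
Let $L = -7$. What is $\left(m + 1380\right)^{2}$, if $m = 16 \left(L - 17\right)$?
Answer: $992016$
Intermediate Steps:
$m = -384$ ($m = 16 \left(-7 - 17\right) = 16 \left(-24\right) = -384$)
$\left(m + 1380\right)^{2} = \left(-384 + 1380\right)^{2} = 996^{2} = 992016$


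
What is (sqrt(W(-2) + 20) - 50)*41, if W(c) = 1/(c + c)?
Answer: -2050 + 41*sqrt(79)/2 ≈ -1867.8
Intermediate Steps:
W(c) = 1/(2*c)
(sqrt(W(-2) + 20) - 50)*41 = (sqrt((1/2)/(-2) + 20) - 50)*41 = (sqrt((1/2)*(-1/2) + 20) - 50)*41 = (sqrt(-1/4 + 20) - 50)*41 = (sqrt(79/4) - 50)*41 = (sqrt(79)/2 - 50)*41 = (-50 + sqrt(79)/2)*41 = -2050 + 41*sqrt(79)/2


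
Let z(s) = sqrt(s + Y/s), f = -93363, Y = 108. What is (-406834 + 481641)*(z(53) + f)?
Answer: -6984205941 + 74807*sqrt(154601)/53 ≈ -6.9836e+9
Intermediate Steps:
z(s) = sqrt(s + 108/s)
(-406834 + 481641)*(z(53) + f) = (-406834 + 481641)*(sqrt(53 + 108/53) - 93363) = 74807*(sqrt(53 + 108*(1/53)) - 93363) = 74807*(sqrt(53 + 108/53) - 93363) = 74807*(sqrt(2917/53) - 93363) = 74807*(sqrt(154601)/53 - 93363) = 74807*(-93363 + sqrt(154601)/53) = -6984205941 + 74807*sqrt(154601)/53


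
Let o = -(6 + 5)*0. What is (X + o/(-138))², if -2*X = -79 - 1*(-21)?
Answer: 841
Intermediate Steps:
X = 29 (X = -(-79 - 1*(-21))/2 = -(-79 + 21)/2 = -½*(-58) = 29)
o = 0 (o = -1*11*0 = -11*0 = 0)
(X + o/(-138))² = (29 + 0/(-138))² = (29 + 0*(-1/138))² = (29 + 0)² = 29² = 841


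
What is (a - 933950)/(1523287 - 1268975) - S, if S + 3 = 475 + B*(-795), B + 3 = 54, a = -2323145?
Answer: 10187787681/254312 ≈ 40060.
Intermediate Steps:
B = 51 (B = -3 + 54 = 51)
S = -40073 (S = -3 + (475 + 51*(-795)) = -3 + (475 - 40545) = -3 - 40070 = -40073)
(a - 933950)/(1523287 - 1268975) - S = (-2323145 - 933950)/(1523287 - 1268975) - 1*(-40073) = -3257095/254312 + 40073 = 10187787681/254312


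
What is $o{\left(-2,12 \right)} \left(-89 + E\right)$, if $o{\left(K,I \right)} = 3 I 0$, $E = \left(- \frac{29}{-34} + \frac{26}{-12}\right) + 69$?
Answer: $0$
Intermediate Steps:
$E = \frac{3452}{51}$ ($E = \left(\left(-29\right) \left(- \frac{1}{34}\right) + 26 \left(- \frac{1}{12}\right)\right) + 69 = \left(\frac{29}{34} - \frac{13}{6}\right) + 69 = - \frac{67}{51} + 69 = \frac{3452}{51} \approx 67.686$)
$o{\left(K,I \right)} = 0$
$o{\left(-2,12 \right)} \left(-89 + E\right) = 0 \left(-89 + \frac{3452}{51}\right) = 0 \left(- \frac{1087}{51}\right) = 0$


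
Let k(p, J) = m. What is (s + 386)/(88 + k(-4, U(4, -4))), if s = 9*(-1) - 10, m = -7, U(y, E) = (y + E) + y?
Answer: 367/81 ≈ 4.5309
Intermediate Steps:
U(y, E) = E + 2*y (U(y, E) = (E + y) + y = E + 2*y)
k(p, J) = -7
s = -19 (s = -9 - 10 = -19)
(s + 386)/(88 + k(-4, U(4, -4))) = (-19 + 386)/(88 - 7) = 367/81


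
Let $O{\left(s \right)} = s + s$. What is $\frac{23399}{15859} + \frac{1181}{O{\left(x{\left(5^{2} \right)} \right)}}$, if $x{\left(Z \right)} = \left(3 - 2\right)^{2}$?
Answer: $\frac{18776277}{31718} \approx 591.98$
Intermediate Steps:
$x{\left(Z \right)} = 1$ ($x{\left(Z \right)} = 1^{2} = 1$)
$O{\left(s \right)} = 2 s$
$\frac{23399}{15859} + \frac{1181}{O{\left(x{\left(5^{2} \right)} \right)}} = \frac{23399}{15859} + \frac{1181}{2 \cdot 1} = 23399 \cdot \frac{1}{15859} + \frac{1181}{2} = \frac{23399}{15859} + 1181 \cdot \frac{1}{2} = \frac{23399}{15859} + \frac{1181}{2} = \frac{18776277}{31718}$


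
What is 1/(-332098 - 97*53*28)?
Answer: -1/476046 ≈ -2.1006e-6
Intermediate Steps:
1/(-332098 - 97*53*28) = 1/(-332098 - 5141*28) = 1/(-332098 - 143948) = 1/(-476046) = -1/476046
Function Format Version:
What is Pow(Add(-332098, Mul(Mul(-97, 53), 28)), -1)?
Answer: Rational(-1, 476046) ≈ -2.1006e-6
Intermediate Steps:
Pow(Add(-332098, Mul(Mul(-97, 53), 28)), -1) = Pow(Add(-332098, Mul(-5141, 28)), -1) = Pow(Add(-332098, -143948), -1) = Pow(-476046, -1) = Rational(-1, 476046)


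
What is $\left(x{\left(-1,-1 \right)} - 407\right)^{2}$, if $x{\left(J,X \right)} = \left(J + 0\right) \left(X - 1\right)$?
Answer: $164025$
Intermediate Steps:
$x{\left(J,X \right)} = J \left(-1 + X\right)$
$\left(x{\left(-1,-1 \right)} - 407\right)^{2} = \left(- (-1 - 1) - 407\right)^{2} = \left(\left(-1\right) \left(-2\right) - 407\right)^{2} = \left(2 - 407\right)^{2} = \left(-405\right)^{2} = 164025$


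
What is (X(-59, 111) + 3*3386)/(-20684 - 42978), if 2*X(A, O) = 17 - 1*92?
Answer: -20241/127324 ≈ -0.15897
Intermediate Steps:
X(A, O) = -75/2 (X(A, O) = (17 - 1*92)/2 = (17 - 92)/2 = (½)*(-75) = -75/2)
(X(-59, 111) + 3*3386)/(-20684 - 42978) = (-75/2 + 3*3386)/(-20684 - 42978) = (-75/2 + 10158)/(-63662) = (20241/2)*(-1/63662) = -20241/127324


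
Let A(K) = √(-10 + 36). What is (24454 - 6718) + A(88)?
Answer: 17736 + √26 ≈ 17741.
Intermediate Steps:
A(K) = √26
(24454 - 6718) + A(88) = (24454 - 6718) + √26 = 17736 + √26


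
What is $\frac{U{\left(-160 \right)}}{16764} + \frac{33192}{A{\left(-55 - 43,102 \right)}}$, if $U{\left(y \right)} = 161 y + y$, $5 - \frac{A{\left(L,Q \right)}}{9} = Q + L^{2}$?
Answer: $- \frac{26106296}{13552297} \approx -1.9263$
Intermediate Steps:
$A{\left(L,Q \right)} = 45 - 9 Q - 9 L^{2}$ ($A{\left(L,Q \right)} = 45 - 9 \left(Q + L^{2}\right) = 45 - \left(9 Q + 9 L^{2}\right) = 45 - 9 Q - 9 L^{2}$)
$U{\left(y \right)} = 162 y$
$\frac{U{\left(-160 \right)}}{16764} + \frac{33192}{A{\left(-55 - 43,102 \right)}} = \frac{162 \left(-160\right)}{16764} + \frac{33192}{45 - 918 - 9 \left(-55 - 43\right)^{2}} = \left(-25920\right) \frac{1}{16764} + \frac{33192}{45 - 918 - 9 \left(-55 - 43\right)^{2}} = - \frac{2160}{1397} + \frac{33192}{45 - 918 - 9 \left(-98\right)^{2}} = - \frac{2160}{1397} + \frac{33192}{45 - 918 - 86436} = - \frac{2160}{1397} + \frac{33192}{-87309} = - \frac{2160}{1397} + 33192 \left(- \frac{1}{87309}\right) = - \frac{2160}{1397} - \frac{3688}{9701} = - \frac{26106296}{13552297}$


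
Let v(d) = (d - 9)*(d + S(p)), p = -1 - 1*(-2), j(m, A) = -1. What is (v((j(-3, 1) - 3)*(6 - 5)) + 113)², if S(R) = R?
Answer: 23104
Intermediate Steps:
p = 1 (p = -1 + 2 = 1)
v(d) = (1 + d)*(-9 + d) (v(d) = (d - 9)*(d + 1) = (-9 + d)*(1 + d) = (1 + d)*(-9 + d))
(v((j(-3, 1) - 3)*(6 - 5)) + 113)² = ((-9 + ((-1 - 3)*(6 - 5))² - 8*(-1 - 3)*(6 - 5)) + 113)² = ((-9 + (-4*1)² - (-32)) + 113)² = ((-9 + (-4)² - 8*(-4)) + 113)² = ((-9 + 16 + 32) + 113)² = (39 + 113)² = 152² = 23104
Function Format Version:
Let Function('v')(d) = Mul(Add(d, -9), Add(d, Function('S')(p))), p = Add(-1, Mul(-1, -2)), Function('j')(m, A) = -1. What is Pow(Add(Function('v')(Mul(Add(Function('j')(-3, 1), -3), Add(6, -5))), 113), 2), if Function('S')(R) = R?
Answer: 23104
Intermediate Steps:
p = 1 (p = Add(-1, 2) = 1)
Function('v')(d) = Mul(Add(1, d), Add(-9, d)) (Function('v')(d) = Mul(Add(d, -9), Add(d, 1)) = Mul(Add(-9, d), Add(1, d)) = Mul(Add(1, d), Add(-9, d)))
Pow(Add(Function('v')(Mul(Add(Function('j')(-3, 1), -3), Add(6, -5))), 113), 2) = Pow(Add(Add(-9, Pow(Mul(Add(-1, -3), Add(6, -5)), 2), Mul(-8, Mul(Add(-1, -3), Add(6, -5)))), 113), 2) = Pow(Add(Add(-9, Pow(Mul(-4, 1), 2), Mul(-8, Mul(-4, 1))), 113), 2) = Pow(Add(Add(-9, Pow(-4, 2), Mul(-8, -4)), 113), 2) = Pow(Add(Add(-9, 16, 32), 113), 2) = Pow(Add(39, 113), 2) = Pow(152, 2) = 23104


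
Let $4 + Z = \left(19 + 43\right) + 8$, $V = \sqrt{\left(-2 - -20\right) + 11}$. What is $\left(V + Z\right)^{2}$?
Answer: $\left(66 + \sqrt{29}\right)^{2} \approx 5095.8$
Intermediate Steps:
$V = \sqrt{29}$ ($V = \sqrt{\left(-2 + 20\right) + 11} = \sqrt{18 + 11} = \sqrt{29} \approx 5.3852$)
$Z = 66$ ($Z = -4 + \left(\left(19 + 43\right) + 8\right) = -4 + \left(62 + 8\right) = -4 + 70 = 66$)
$\left(V + Z\right)^{2} = \left(\sqrt{29} + 66\right)^{2} = \left(66 + \sqrt{29}\right)^{2}$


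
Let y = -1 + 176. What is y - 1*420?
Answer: -245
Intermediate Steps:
y = 175
y - 1*420 = 175 - 1*420 = 175 - 420 = -245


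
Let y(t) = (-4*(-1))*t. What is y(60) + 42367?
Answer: 42607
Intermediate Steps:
y(t) = 4*t
y(60) + 42367 = 4*60 + 42367 = 240 + 42367 = 42607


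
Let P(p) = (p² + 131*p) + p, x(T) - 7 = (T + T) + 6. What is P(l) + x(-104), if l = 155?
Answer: 44290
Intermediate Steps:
x(T) = 13 + 2*T (x(T) = 7 + ((T + T) + 6) = 7 + (2*T + 6) = 7 + (6 + 2*T) = 13 + 2*T)
P(p) = p² + 132*p
P(l) + x(-104) = 155*(132 + 155) + (13 + 2*(-104)) = 155*287 + (13 - 208) = 44485 - 195 = 44290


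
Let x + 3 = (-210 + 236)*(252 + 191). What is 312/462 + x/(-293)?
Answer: -871419/22561 ≈ -38.625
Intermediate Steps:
x = 11515 (x = -3 + (-210 + 236)*(252 + 191) = -3 + 26*443 = -3 + 11518 = 11515)
312/462 + x/(-293) = 312/462 + 11515/(-293) = 312*(1/462) + 11515*(-1/293) = 52/77 - 11515/293 = -871419/22561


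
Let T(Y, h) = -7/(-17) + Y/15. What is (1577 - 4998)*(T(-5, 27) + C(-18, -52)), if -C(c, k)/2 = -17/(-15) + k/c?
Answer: 20847574/765 ≈ 27252.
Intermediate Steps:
T(Y, h) = 7/17 + Y/15 (T(Y, h) = -7*(-1/17) + Y*(1/15) = 7/17 + Y/15)
C(c, k) = -34/15 - 2*k/c (C(c, k) = -2*(-17/(-15) + k/c) = -2*(-17*(-1/15) + k/c) = -2*(17/15 + k/c) = -34/15 - 2*k/c)
(1577 - 4998)*(T(-5, 27) + C(-18, -52)) = (1577 - 4998)*((7/17 + (1/15)*(-5)) + (-34/15 - 2*(-52)/(-18))) = -3421*((7/17 - ⅓) + (-34/15 - 2*(-52)*(-1/18))) = -3421*(4/51 + (-34/15 - 52/9)) = -3421*(4/51 - 362/45) = -3421*(-6094/765) = 20847574/765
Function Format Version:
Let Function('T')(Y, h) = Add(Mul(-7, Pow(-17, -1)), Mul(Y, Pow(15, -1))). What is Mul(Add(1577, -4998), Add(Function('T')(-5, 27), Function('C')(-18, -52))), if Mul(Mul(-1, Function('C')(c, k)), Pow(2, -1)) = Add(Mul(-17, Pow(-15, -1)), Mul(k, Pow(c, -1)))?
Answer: Rational(20847574, 765) ≈ 27252.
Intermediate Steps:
Function('T')(Y, h) = Add(Rational(7, 17), Mul(Rational(1, 15), Y)) (Function('T')(Y, h) = Add(Mul(-7, Rational(-1, 17)), Mul(Y, Rational(1, 15))) = Add(Rational(7, 17), Mul(Rational(1, 15), Y)))
Function('C')(c, k) = Add(Rational(-34, 15), Mul(-2, k, Pow(c, -1))) (Function('C')(c, k) = Mul(-2, Add(Mul(-17, Pow(-15, -1)), Mul(k, Pow(c, -1)))) = Mul(-2, Add(Mul(-17, Rational(-1, 15)), Mul(k, Pow(c, -1)))) = Mul(-2, Add(Rational(17, 15), Mul(k, Pow(c, -1)))) = Add(Rational(-34, 15), Mul(-2, k, Pow(c, -1))))
Mul(Add(1577, -4998), Add(Function('T')(-5, 27), Function('C')(-18, -52))) = Mul(Add(1577, -4998), Add(Add(Rational(7, 17), Mul(Rational(1, 15), -5)), Add(Rational(-34, 15), Mul(-2, -52, Pow(-18, -1))))) = Mul(-3421, Add(Add(Rational(7, 17), Rational(-1, 3)), Add(Rational(-34, 15), Mul(-2, -52, Rational(-1, 18))))) = Mul(-3421, Add(Rational(4, 51), Add(Rational(-34, 15), Rational(-52, 9)))) = Mul(-3421, Add(Rational(4, 51), Rational(-362, 45))) = Mul(-3421, Rational(-6094, 765)) = Rational(20847574, 765)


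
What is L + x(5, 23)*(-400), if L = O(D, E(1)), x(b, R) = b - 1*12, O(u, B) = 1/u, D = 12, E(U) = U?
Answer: 33601/12 ≈ 2800.1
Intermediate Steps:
x(b, R) = -12 + b (x(b, R) = b - 12 = -12 + b)
L = 1/12 ≈ 0.083333
L + x(5, 23)*(-400) = 1/12 + (-12 + 5)*(-400) = 1/12 - 7*(-400) = 1/12 + 2800 = 33601/12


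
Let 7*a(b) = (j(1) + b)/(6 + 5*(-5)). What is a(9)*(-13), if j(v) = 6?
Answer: 195/133 ≈ 1.4662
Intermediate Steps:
a(b) = -6/133 - b/133 (a(b) = ((6 + b)/(6 + 5*(-5)))/7 = ((6 + b)/(6 - 25))/7 = ((6 + b)/(-19))/7 = ((6 + b)*(-1/19))/7 = (-6/19 - b/19)/7 = -6/133 - b/133)
a(9)*(-13) = (-6/133 - 1/133*9)*(-13) = (-6/133 - 9/133)*(-13) = -15/133*(-13) = 195/133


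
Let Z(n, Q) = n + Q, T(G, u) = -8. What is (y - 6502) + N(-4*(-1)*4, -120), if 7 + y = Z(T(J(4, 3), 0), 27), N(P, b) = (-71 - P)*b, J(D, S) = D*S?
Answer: 3950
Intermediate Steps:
N(P, b) = b*(-71 - P)
Z(n, Q) = Q + n
y = 12 (y = -7 + (27 - 8) = -7 + 19 = 12)
(y - 6502) + N(-4*(-1)*4, -120) = (12 - 6502) - 1*(-120)*(71 - 4*(-1)*4) = -6490 - 1*(-120)*(71 + 4*4) = -6490 - 1*(-120)*(71 + 16) = -6490 - 1*(-120)*87 = -6490 + 10440 = 3950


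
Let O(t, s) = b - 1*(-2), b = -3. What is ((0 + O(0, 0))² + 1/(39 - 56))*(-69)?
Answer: -1104/17 ≈ -64.941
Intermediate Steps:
O(t, s) = -1 (O(t, s) = -3 - 1*(-2) = -3 + 2 = -1)
((0 + O(0, 0))² + 1/(39 - 56))*(-69) = ((0 - 1)² + 1/(39 - 56))*(-69) = ((-1)² + 1/(-17))*(-69) = (1 - 1/17)*(-69) = (16/17)*(-69) = -1104/17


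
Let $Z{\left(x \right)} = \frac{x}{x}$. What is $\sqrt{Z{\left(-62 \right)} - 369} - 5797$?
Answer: $-5797 + 4 i \sqrt{23} \approx -5797.0 + 19.183 i$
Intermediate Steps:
$Z{\left(x \right)} = 1$
$\sqrt{Z{\left(-62 \right)} - 369} - 5797 = \sqrt{1 - 369} - 5797 = \sqrt{-368} - 5797 = 4 i \sqrt{23} - 5797 = -5797 + 4 i \sqrt{23}$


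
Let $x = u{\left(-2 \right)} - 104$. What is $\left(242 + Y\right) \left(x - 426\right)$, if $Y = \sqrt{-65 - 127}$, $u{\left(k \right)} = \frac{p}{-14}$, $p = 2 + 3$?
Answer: $- \frac{898425}{7} - \frac{29700 i \sqrt{3}}{7} \approx -1.2835 \cdot 10^{5} - 7348.8 i$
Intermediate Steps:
$p = 5$
$u{\left(k \right)} = - \frac{5}{14}$ ($u{\left(k \right)} = \frac{5}{-14} = 5 \left(- \frac{1}{14}\right) = - \frac{5}{14}$)
$Y = 8 i \sqrt{3}$ ($Y = \sqrt{-192} = 8 i \sqrt{3} \approx 13.856 i$)
$x = - \frac{1461}{14}$ ($x = - \frac{5}{14} - 104 = - \frac{1461}{14} \approx -104.36$)
$\left(242 + Y\right) \left(x - 426\right) = \left(242 + 8 i \sqrt{3}\right) \left(- \frac{1461}{14} - 426\right) = \left(242 + 8 i \sqrt{3}\right) \left(- \frac{7425}{14}\right) = - \frac{898425}{7} - \frac{29700 i \sqrt{3}}{7}$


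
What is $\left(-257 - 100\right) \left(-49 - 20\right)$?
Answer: $24633$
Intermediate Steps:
$\left(-257 - 100\right) \left(-49 - 20\right) = \left(-357\right) \left(-69\right) = 24633$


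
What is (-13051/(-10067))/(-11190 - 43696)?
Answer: -13051/552537362 ≈ -2.3620e-5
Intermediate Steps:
(-13051/(-10067))/(-11190 - 43696) = -13051*(-1/10067)/(-54886) = (13051/10067)*(-1/54886) = -13051/552537362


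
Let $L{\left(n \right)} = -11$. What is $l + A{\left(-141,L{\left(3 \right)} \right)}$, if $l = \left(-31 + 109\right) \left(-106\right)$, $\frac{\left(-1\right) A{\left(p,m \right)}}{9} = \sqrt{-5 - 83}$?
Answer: $-8268 - 18 i \sqrt{22} \approx -8268.0 - 84.427 i$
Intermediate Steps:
$A{\left(p,m \right)} = - 18 i \sqrt{22}$ ($A{\left(p,m \right)} = - 9 \sqrt{-5 - 83} = - 9 \sqrt{-88} = - 9 \cdot 2 i \sqrt{22} = - 18 i \sqrt{22}$)
$l = -8268$ ($l = 78 \left(-106\right) = -8268$)
$l + A{\left(-141,L{\left(3 \right)} \right)} = -8268 - 18 i \sqrt{22}$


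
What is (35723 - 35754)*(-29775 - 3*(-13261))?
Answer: -310248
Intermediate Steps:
(35723 - 35754)*(-29775 - 3*(-13261)) = -31*(-29775 + 39783) = -31*10008 = -310248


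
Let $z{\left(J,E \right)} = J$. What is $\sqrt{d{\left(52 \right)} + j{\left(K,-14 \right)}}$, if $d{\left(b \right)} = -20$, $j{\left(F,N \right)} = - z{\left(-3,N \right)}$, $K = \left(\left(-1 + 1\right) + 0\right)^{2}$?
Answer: $i \sqrt{17} \approx 4.1231 i$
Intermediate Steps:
$K = 0$ ($K = \left(0 + 0\right)^{2} = 0^{2} = 0$)
$j{\left(F,N \right)} = 3$ ($j{\left(F,N \right)} = \left(-1\right) \left(-3\right) = 3$)
$\sqrt{d{\left(52 \right)} + j{\left(K,-14 \right)}} = \sqrt{-20 + 3} = \sqrt{-17} = i \sqrt{17}$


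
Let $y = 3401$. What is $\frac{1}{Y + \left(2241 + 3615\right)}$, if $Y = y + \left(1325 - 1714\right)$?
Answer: $\frac{1}{8868} \approx 0.00011277$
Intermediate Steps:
$Y = 3012$ ($Y = 3401 + \left(1325 - 1714\right) = 3401 - 389 = 3012$)
$\frac{1}{Y + \left(2241 + 3615\right)} = \frac{1}{3012 + \left(2241 + 3615\right)} = \frac{1}{3012 + 5856} = \frac{1}{8868}$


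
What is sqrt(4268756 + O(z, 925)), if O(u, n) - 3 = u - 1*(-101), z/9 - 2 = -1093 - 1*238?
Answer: sqrt(4256899) ≈ 2063.2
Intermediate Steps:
z = -11961 (z = 18 + 9*(-1093 - 1*238) = 18 + 9*(-1093 - 238) = 18 + 9*(-1331) = 18 - 11979 = -11961)
O(u, n) = 104 + u (O(u, n) = 3 + (u - 1*(-101)) = 3 + (u + 101) = 3 + (101 + u) = 104 + u)
sqrt(4268756 + O(z, 925)) = sqrt(4268756 + (104 - 11961)) = sqrt(4268756 - 11857) = sqrt(4256899)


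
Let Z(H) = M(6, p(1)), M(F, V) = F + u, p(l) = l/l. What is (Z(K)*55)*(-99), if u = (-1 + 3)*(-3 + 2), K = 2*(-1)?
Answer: -21780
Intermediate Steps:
K = -2
p(l) = 1
u = -2 (u = 2*(-1) = -2)
M(F, V) = -2 + F (M(F, V) = F - 2 = -2 + F)
Z(H) = 4 (Z(H) = -2 + 6 = 4)
(Z(K)*55)*(-99) = (4*55)*(-99) = 220*(-99) = -21780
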